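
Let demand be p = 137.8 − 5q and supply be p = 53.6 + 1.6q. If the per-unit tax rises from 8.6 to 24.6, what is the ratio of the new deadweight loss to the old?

8.182

Competitive equilibrium: 137.8 − 5q = 53.6 + 1.6q → q* = 12.7576, p* = 74.0121.
For a per-unit tax t: Δq = t/6.6, so DWL = ½·t·(t/6.6) = t²/13.2.
At t = 8.6: DWL = 5.603. At t = 24.6: DWL = 45.845.
Ratio = (24.6/8.6)² = 8.182.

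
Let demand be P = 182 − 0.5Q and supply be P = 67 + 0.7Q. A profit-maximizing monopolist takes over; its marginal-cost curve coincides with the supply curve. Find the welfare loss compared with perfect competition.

Competitive equilibrium: 182 − 0.5Q = 67 + 0.7Q → Q* = 95.8333, P* = 134.0833.
Marginal revenue: MR = 182 − Q. Set MR = MC: 182 − Q = 67 + 0.7Q → Q_m = 67.6471.
Price P_m = 182 − 0.5·67.6471 = 148.1765; MC(Q_m) = 67 + 0.7·67.6471 = 114.353.
Competitive Q* = 95.8333, so ΔQ = 28.1862; wedge = 148.1765 − 114.353 = 33.8235.
The triangle = ½ × 28.1862 × 33.8235 = 476.68.

476.68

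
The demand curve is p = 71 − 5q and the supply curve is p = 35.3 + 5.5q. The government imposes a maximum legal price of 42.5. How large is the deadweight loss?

Competitive equilibrium: 71 − 5q = 35.3 + 5.5q → q* = 3.4, p* = 54.
At the ceiling p = 42.5, quantity supplied = (42.5 − 35.3)/5.5 = 1.3091.
Willingness to pay at q' = 1.3091: 71 − 5·1.3091 = 64.4545.
Δq = 3.4 − 1.3091 = 2.0909; wedge = 64.4545 − 42.5 = 21.9545.
DWL = ½ × 2.0909 × 21.9545 = 22.95.

22.95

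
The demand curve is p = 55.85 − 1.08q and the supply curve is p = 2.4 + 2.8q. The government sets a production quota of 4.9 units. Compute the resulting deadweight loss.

Competitive equilibrium: 55.85 − 1.08q = 2.4 + 2.8q → q* = 13.7758, p* = 40.9722.
At q = 4.9: demand price = 55.85 − 1.08·4.9 = 50.558; supply price = 2.4 + 2.8·4.9 = 16.12.
Δq = 13.7758 − 4.9 = 8.8758; wedge = 50.558 − 16.12 = 34.438.
DWL = ½ × 8.8758 × 34.438 = 152.83.

152.83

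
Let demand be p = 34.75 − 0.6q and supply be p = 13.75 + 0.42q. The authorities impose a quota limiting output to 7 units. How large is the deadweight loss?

94.17

Competitive equilibrium: 34.75 − 0.6q = 13.75 + 0.42q → q* = 20.5882, p* = 22.3971.
At q = 7: demand price = 34.75 − 0.6·7 = 30.55; supply price = 13.75 + 0.42·7 = 16.69.
Δq = 20.5882 − 7 = 13.5882; wedge = 30.55 − 16.69 = 13.86.
DWL = ½ × 13.5882 × 13.86 = 94.17.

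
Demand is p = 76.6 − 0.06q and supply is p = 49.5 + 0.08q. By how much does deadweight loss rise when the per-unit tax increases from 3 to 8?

196.43

Competitive equilibrium: 76.6 − 0.06q = 49.5 + 0.08q → q* = 193.5714, p* = 64.9857.
For a per-unit tax t: Δq = t/0.14, so DWL = ½·t·(t/0.14) = t²/0.28.
At t = 3: DWL = 32.143. At t = 8: DWL = 228.571.
Increase = 228.571 − 32.143 = 196.43.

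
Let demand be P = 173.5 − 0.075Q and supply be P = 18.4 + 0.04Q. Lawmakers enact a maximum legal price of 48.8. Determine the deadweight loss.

19927.35

Competitive equilibrium: 173.5 − 0.075Q = 18.4 + 0.04Q → Q* = 1348.6957, P* = 72.3478.
At the ceiling P = 48.8, quantity supplied = (48.8 − 18.4)/0.04 = 760.
Willingness to pay at Q' = 760: 173.5 − 0.075·760 = 116.5.
ΔQ = 1348.6957 − 760 = 588.6957; wedge = 116.5 − 48.8 = 67.7.
The triangle = ½ × 588.6957 × 67.7 = 19927.35.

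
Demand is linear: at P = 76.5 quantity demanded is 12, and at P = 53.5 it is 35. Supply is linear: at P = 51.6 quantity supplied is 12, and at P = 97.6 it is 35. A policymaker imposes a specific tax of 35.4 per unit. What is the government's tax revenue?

300.90

Demand slope = (53.5 − 76.5)/(35 − 12) = −1, so P = 88.5 − Q.
Supply slope = (97.6 − 51.6)/(35 − 12) = 2, so P = 27.6 + 2Q.
Competitive equilibrium: 88.5 − Q = 27.6 + 2Q → Q* = 20.3, P* = 68.2.
With the tax, the buyer price exceeds the seller price by 35.4: (88.5 − Q) − (27.6 + 2Q) = 35.4 → Q' = 8.5.
Tax revenue = 35.4 × 8.5 = 300.90.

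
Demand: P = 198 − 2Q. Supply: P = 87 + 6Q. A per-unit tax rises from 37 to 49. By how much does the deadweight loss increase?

Competitive equilibrium: 198 − 2Q = 87 + 6Q → Q* = 13.875, P* = 170.25.
For a per-unit tax t: ΔQ = t/8, so DWL = ½·t·(t/8) = t²/16.
At t = 37: DWL = 85.563. At t = 49: DWL = 150.063.
Increase = 150.063 − 85.563 = 64.50.

64.50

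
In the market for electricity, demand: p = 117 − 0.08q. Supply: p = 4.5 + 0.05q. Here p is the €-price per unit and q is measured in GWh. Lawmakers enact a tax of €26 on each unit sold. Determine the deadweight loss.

€2600

Competitive equilibrium: 117 − 0.08q = 4.5 + 0.05q → q* = 865.3846, p* = 47.7692.
With the tax, the buyer price exceeds the seller price by 26: (117 − 0.08q) − (4.5 + 0.05q) = 26 → q' = 665.3846.
Δq = 865.3846 − 665.3846 = 200; the wedge equals the tax, 26.
DWL = ½ × 200 × 26 = €2600.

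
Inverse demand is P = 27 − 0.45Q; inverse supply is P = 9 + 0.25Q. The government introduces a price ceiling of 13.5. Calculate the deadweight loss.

Competitive equilibrium: 27 − 0.45Q = 9 + 0.25Q → Q* = 25.7143, P* = 15.4286.
At the ceiling P = 13.5, quantity supplied = (13.5 − 9)/0.25 = 18.
Willingness to pay at Q' = 18: 27 − 0.45·18 = 18.9.
ΔQ = 25.7143 − 18 = 7.7143; wedge = 18.9 − 13.5 = 5.4.
DWL = ½ × 7.7143 × 5.4 = 20.83.

20.83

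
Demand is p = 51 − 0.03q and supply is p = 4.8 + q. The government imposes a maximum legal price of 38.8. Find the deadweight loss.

60.68

Competitive equilibrium: 51 − 0.03q = 4.8 + q → q* = 44.8544, p* = 49.6544.
At the ceiling p = 38.8, quantity supplied = (38.8 − 4.8)/1 = 34.
Willingness to pay at q' = 34: 51 − 0.03·34 = 49.98.
Δq = 44.8544 − 34 = 10.8544; wedge = 49.98 − 38.8 = 11.18.
DWL = ½ × 10.8544 × 11.18 = 60.68.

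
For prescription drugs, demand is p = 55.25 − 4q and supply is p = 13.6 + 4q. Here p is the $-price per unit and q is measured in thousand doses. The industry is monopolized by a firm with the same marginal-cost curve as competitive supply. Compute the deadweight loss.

$12.05 thousand

Competitive equilibrium: 55.25 − 4q = 13.6 + 4q → q* = 5.2063, p* = 34.425.
Marginal revenue: MR = 55.25 − 8q. Set MR = MC: 55.25 − 8q = 13.6 + 4q → q_m = 3.4708.
Price p_m = 55.25 − 4·3.4708 = 41.3668; MC(q_m) = 13.6 + 4·3.4708 = 27.4832.
Competitive q* = 5.2063, so Δq = 1.7355; wedge = 41.3668 − 27.4832 = 13.8836.
Deadweight loss = ½ × 1.7355 × 13.8836 = $12.05 thousand.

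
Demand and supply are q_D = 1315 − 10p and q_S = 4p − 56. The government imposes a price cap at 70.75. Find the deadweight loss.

2068.29

In inverse form: demand p = 131.5 − 0.1q, supply p = 14 + 0.25q.
Competitive equilibrium: 131.5 − 0.1q = 14 + 0.25q → q* = 335.7143, p* = 97.9286.
At the ceiling p = 70.75, quantity supplied = (70.75 − 14)/0.25 = 227.
Willingness to pay at q' = 227: 131.5 − 0.1·227 = 108.8.
Δq = 335.7143 − 227 = 108.7143; wedge = 108.8 − 70.75 = 38.05.
DWL = ½ × 108.7143 × 38.05 = 2068.29.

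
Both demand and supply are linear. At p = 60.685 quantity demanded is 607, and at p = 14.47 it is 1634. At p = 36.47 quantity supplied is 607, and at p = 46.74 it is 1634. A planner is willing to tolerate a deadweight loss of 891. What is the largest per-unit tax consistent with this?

Demand slope = (14.47 − 60.685)/(1634 − 607) = −0.045, so p = 88 − 0.045q.
Supply slope = (46.74 − 36.47)/(1634 − 607) = 0.01, so p = 30.4 + 0.01q.
Competitive equilibrium: 88 − 0.045q = 30.4 + 0.01q → q* = 1047.2727, p* = 40.8727.
A tax t gives Δq = t/0.055 and wedge t, so DWL = t²/0.11.
t²/0.11 = 891 → t² = 98.01 → t = 9.9.

9.9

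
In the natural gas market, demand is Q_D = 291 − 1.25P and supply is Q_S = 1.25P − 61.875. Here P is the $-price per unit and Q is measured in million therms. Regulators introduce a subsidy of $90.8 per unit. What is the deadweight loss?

$2576.45 million

In inverse form: demand P = 232.8 − 0.8Q, supply P = 49.5 + 0.8Q.
Competitive equilibrium: 232.8 − 0.8Q = 49.5 + 0.8Q → Q* = 114.5625, P* = 141.15.
The subsidy lowers effective supply by 90.8: P = 0.8Q − 41.3.
New quantity: 232.8 − 0.8Q = 0.8Q − 41.3 → Q' = 171.3125.
Overproduction ΔQ = 171.3125 − 114.5625 = 56.75; wedge = subsidy = 90.8.
DWL = ½ × 56.75 × 90.8 = $2576.45 million.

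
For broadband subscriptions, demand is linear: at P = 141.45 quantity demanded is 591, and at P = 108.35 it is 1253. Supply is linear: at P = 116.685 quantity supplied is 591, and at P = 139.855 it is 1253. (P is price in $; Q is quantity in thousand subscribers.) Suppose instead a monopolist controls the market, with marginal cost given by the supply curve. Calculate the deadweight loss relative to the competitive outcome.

Demand slope = (108.35 − 141.45)/(1253 − 591) = −0.05, so P = 171 − 0.05Q.
Supply slope = (139.855 − 116.685)/(1253 − 591) = 0.035, so P = 96 + 0.035Q.
Competitive equilibrium: 171 − 0.05Q = 96 + 0.035Q → Q* = 882.35294, P* = 126.88235.
Marginal revenue: MR = 171 − 0.1Q. Set MR = MC: 171 − 0.1Q = 96 + 0.035Q → Q_m = 555.55556.
Price P_m = 171 − 0.05·555.55556 = 143.22222; MC(Q_m) = 96 + 0.035·555.55556 = 115.44444.
Competitive Q* = 882.35294, so ΔQ = 326.79738; wedge = 143.22222 − 115.44444 = 27.77778.
Deadweight loss = ½ × 326.79738 × 27.77778 = $4538.85 thousand.

$4538.85 thousand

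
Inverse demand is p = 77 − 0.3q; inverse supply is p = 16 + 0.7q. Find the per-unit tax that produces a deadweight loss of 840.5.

41

Competitive equilibrium: 77 − 0.3q = 16 + 0.7q → q* = 61, p* = 58.7.
A tax t gives Δq = t/1 and wedge t, so DWL = t²/2.
t²/2 = 840.5 → t² = 1681 → t = 41.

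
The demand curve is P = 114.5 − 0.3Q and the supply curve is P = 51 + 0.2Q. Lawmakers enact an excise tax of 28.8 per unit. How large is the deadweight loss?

829.44

Competitive equilibrium: 114.5 − 0.3Q = 51 + 0.2Q → Q* = 127, P* = 76.4.
With the tax, the buyer price exceeds the seller price by 28.8: (114.5 − 0.3Q) − (51 + 0.2Q) = 28.8 → Q' = 69.4.
ΔQ = 127 − 69.4 = 57.6; the wedge equals the tax, 28.8.
Welfare loss = ½ × 57.6 × 28.8 = 829.44.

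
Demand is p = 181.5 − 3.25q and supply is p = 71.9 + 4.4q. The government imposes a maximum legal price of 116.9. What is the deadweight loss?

Competitive equilibrium: 181.5 − 3.25q = 71.9 + 4.4q → q* = 14.3268, p* = 134.9379.
At the ceiling p = 116.9, quantity supplied = (116.9 − 71.9)/4.4 = 10.2273.
Willingness to pay at q' = 10.2273: 181.5 − 3.25·10.2273 = 148.2613.
Δq = 14.3268 − 10.2273 = 4.0995; wedge = 148.2613 − 116.9 = 31.3613.
The triangle = ½ × 4.0995 × 31.3613 = 64.28.

64.28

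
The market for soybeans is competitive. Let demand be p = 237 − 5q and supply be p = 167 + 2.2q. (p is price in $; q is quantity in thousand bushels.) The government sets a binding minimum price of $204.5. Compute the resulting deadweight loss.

Competitive equilibrium: 237 − 5q = 167 + 2.2q → q* = 9.7222, p* = 188.3889.
At the floor p = 204.5, quantity demanded = (237 − 204.5)/5 = 6.5.
Sellers' marginal cost at q' = 6.5: 167 + 2.2·6.5 = 181.3.
Δq = 9.7222 − 6.5 = 3.2222; wedge = 204.5 − 181.3 = 23.2.
Welfare loss = ½ × 3.2222 × 23.2 = $37.38 thousand.

$37.38 thousand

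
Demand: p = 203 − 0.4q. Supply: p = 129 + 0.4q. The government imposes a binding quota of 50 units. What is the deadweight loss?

722.50

Competitive equilibrium: 203 − 0.4q = 129 + 0.4q → q* = 92.5, p* = 166.
At q = 50: demand price = 203 − 0.4·50 = 183; supply price = 129 + 0.4·50 = 149.
Δq = 92.5 − 50 = 42.5; wedge = 183 − 149 = 34.
The triangle = ½ × 42.5 × 34 = 722.50.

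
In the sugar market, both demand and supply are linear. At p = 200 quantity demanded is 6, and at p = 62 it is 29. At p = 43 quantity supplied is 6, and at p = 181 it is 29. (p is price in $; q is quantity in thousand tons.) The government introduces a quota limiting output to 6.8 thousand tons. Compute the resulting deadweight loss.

Demand slope = (62 − 200)/(29 − 6) = −6, so p = 236 − 6q.
Supply slope = (181 − 43)/(29 − 6) = 6, so p = 7 + 6q.
Competitive equilibrium: 236 − 6q = 7 + 6q → q* = 19.0833, p* = 121.5.
At q = 6.8: demand price = 236 − 6·6.8 = 195.2; supply price = 7 + 6·6.8 = 47.8.
Δq = 19.0833 − 6.8 = 12.2833; wedge = 195.2 − 47.8 = 147.4.
Welfare loss = ½ × 12.2833 × 147.4 = $905.28 thousand.

$905.28 thousand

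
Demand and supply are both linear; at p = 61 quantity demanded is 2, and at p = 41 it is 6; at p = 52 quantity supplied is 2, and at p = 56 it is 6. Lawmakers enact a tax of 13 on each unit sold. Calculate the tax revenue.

17.33

Demand slope = (41 − 61)/(6 − 2) = −5, so p = 71 − 5q.
Supply slope = (56 − 52)/(6 − 2) = 1, so p = 50 + q.
Competitive equilibrium: 71 − 5q = 50 + q → q* = 3.5, p* = 53.5.
With the tax, the buyer price exceeds the seller price by 13: (71 − 5q) − (50 + q) = 13 → q' = 1.3333.
Tax revenue = 13 × 1.3333 = 17.33.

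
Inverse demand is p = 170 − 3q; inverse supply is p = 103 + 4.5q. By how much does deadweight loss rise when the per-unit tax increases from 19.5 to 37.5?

68.40

Competitive equilibrium: 170 − 3q = 103 + 4.5q → q* = 8.9333, p* = 143.2.
For a per-unit tax t: Δq = t/7.5, so DWL = ½·t·(t/7.5) = t²/15.
At t = 19.5: DWL = 25.35. At t = 37.5: DWL = 93.75.
Increase = 93.75 − 25.35 = 68.40.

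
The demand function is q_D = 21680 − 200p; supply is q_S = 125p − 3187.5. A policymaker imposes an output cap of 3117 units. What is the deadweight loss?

In inverse form: demand p = 108.4 − 0.005q, supply p = 25.5 + 0.008q.
Competitive equilibrium: 108.4 − 0.005q = 25.5 + 0.008q → q* = 6376.9231, p* = 76.5154.
At q = 3117: demand price = 108.4 − 0.005·3117 = 92.815; supply price = 25.5 + 0.008·3117 = 50.436.
Δq = 6376.9231 − 3117 = 3259.9231; wedge = 92.815 − 50.436 = 42.379.
DWL = ½ × 3259.9231 × 42.379 = 69076.14.

69076.14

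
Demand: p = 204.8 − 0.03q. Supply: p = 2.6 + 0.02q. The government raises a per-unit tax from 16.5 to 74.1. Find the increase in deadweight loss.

Competitive equilibrium: 204.8 − 0.03q = 2.6 + 0.02q → q* = 4044, p* = 83.48.
For a per-unit tax t: Δq = t/0.05, so DWL = ½·t·(t/0.05) = t²/0.1.
At t = 16.5: DWL = 2722.5. At t = 74.1: DWL = 54908.1.
Increase = 54908.1 − 2722.5 = 52185.60.

52185.60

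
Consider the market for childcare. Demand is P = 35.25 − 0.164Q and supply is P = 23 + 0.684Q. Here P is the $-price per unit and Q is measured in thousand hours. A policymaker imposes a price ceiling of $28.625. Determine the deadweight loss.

Competitive equilibrium: 35.25 − 0.164Q = 23 + 0.684Q → Q* = 14.4458, P* = 32.8809.
At the ceiling P = 28.625, quantity supplied = (28.625 − 23)/0.684 = 8.2237.
Willingness to pay at Q' = 8.2237: 35.25 − 0.164·8.2237 = 33.9013.
ΔQ = 14.4458 − 8.2237 = 6.2221; wedge = 33.9013 − 28.625 = 5.2763.
Welfare loss = ½ × 6.2221 × 5.2763 = $16.41 thousand.

$16.41 thousand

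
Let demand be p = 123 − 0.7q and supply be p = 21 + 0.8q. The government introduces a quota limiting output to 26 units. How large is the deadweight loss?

1323

Competitive equilibrium: 123 − 0.7q = 21 + 0.8q → q* = 68, p* = 75.4.
At q = 26: demand price = 123 − 0.7·26 = 104.8; supply price = 21 + 0.8·26 = 41.8.
Δq = 68 − 26 = 42; wedge = 104.8 − 41.8 = 63.
Welfare loss = ½ × 42 × 63 = 1323.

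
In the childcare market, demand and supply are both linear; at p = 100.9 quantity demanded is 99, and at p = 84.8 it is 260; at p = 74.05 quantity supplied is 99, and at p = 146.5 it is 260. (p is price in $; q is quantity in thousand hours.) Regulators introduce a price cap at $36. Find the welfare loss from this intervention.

$4891.85 thousand

Demand slope = (84.8 − 100.9)/(260 − 99) = −0.1, so p = 110.8 − 0.1q.
Supply slope = (146.5 − 74.05)/(260 − 99) = 0.45, so p = 29.5 + 0.45q.
Competitive equilibrium: 110.8 − 0.1q = 29.5 + 0.45q → q* = 147.81818, p* = 96.01818.
At the ceiling p = 36, quantity supplied = (36 − 29.5)/0.45 = 14.44444.
Willingness to pay at q' = 14.44444: 110.8 − 0.1·14.44444 = 109.35556.
Δq = 147.81818 − 14.44444 = 133.37374; wedge = 109.35556 − 36 = 73.35556.
The triangle = ½ × 133.37374 × 73.35556 = $4891.85 thousand.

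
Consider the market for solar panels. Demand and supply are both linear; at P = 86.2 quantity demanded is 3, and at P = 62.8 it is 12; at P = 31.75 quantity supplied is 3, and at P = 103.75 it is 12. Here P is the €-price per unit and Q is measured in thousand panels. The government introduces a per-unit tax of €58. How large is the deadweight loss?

€158.68 thousand

Demand slope = (62.8 − 86.2)/(12 − 3) = −2.6, so P = 94 − 2.6Q.
Supply slope = (103.75 − 31.75)/(12 − 3) = 8, so P = 7.75 + 8Q.
Competitive equilibrium: 94 − 2.6Q = 7.75 + 8Q → Q* = 8.1368, P* = 72.8443.
With the tax, the buyer price exceeds the seller price by 58: (94 − 2.6Q) − (7.75 + 8Q) = 58 → Q' = 2.6651.
ΔQ = 8.1368 − 2.6651 = 5.4717; the wedge equals the tax, 58.
DWL = ½ × 5.4717 × 58 = €158.68 thousand.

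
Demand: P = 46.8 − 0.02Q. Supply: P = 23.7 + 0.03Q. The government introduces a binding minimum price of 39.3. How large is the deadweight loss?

Competitive equilibrium: 46.8 − 0.02Q = 23.7 + 0.03Q → Q* = 462, P* = 37.56.
At the floor P = 39.3, quantity demanded = (46.8 − 39.3)/0.02 = 375.
Sellers' marginal cost at Q' = 375: 23.7 + 0.03·375 = 34.95.
ΔQ = 462 − 375 = 87; wedge = 39.3 − 34.95 = 4.35.
DWL = ½ × 87 × 4.35 = 189.225.

189.225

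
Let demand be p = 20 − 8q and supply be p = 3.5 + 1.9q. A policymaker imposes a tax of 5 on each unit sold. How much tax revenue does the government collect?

5.81

Competitive equilibrium: 20 − 8q = 3.5 + 1.9q → q* = 1.6667, p* = 6.6667.
With the tax, the buyer price exceeds the seller price by 5: (20 − 8q) − (3.5 + 1.9q) = 5 → q' = 1.1616.
Tax revenue = 5 × 1.1616 = 5.81.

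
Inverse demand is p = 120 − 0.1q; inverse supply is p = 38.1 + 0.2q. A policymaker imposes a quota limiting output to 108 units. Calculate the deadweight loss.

4083.75

Competitive equilibrium: 120 − 0.1q = 38.1 + 0.2q → q* = 273, p* = 92.7.
At q = 108: demand price = 120 − 0.1·108 = 109.2; supply price = 38.1 + 0.2·108 = 59.7.
Δq = 273 − 108 = 165; wedge = 109.2 − 59.7 = 49.5.
Deadweight loss = ½ × 165 × 49.5 = 4083.75.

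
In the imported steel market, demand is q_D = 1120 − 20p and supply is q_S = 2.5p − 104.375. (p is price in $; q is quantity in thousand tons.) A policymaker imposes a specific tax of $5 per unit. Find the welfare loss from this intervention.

In inverse form: demand p = 56 − 0.05q, supply p = 41.75 + 0.4q.
Competitive equilibrium: 56 − 0.05q = 41.75 + 0.4q → q* = 31.6667, p* = 54.4167.
With the tax, the buyer price exceeds the seller price by 5: (56 − 0.05q) − (41.75 + 0.4q) = 5 → q' = 20.5556.
Δq = 31.6667 − 20.5556 = 11.1111; the wedge equals the tax, 5.
Deadweight loss = ½ × 11.1111 × 5 = $27.78 thousand.

$27.78 thousand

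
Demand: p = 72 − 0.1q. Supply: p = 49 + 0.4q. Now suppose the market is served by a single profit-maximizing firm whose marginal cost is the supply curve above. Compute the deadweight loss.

14.69

Competitive equilibrium: 72 − 0.1q = 49 + 0.4q → q* = 46, p* = 67.4.
Marginal revenue: MR = 72 − 0.2q. Set MR = MC: 72 − 0.2q = 49 + 0.4q → q_m = 38.3333.
Price p_m = 72 − 0.1·38.3333 = 68.1667; MC(q_m) = 49 + 0.4·38.3333 = 64.3333.
Competitive q* = 46, so Δq = 7.6667; wedge = 68.1667 − 64.3333 = 3.8334.
Welfare loss = ½ × 7.6667 × 3.8334 = 14.69.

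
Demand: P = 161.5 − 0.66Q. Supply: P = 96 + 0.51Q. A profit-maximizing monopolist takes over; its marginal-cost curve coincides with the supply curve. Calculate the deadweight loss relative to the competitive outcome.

Competitive equilibrium: 161.5 − 0.66Q = 96 + 0.51Q → Q* = 55.9829, P* = 124.5513.
Marginal revenue: MR = 161.5 − 1.32Q. Set MR = MC: 161.5 − 1.32Q = 96 + 0.51Q → Q_m = 35.7923.
Price P_m = 161.5 − 0.66·35.7923 = 137.8771; MC(Q_m) = 96 + 0.51·35.7923 = 114.2541.
Competitive Q* = 55.9829, so ΔQ = 20.1906; wedge = 137.8771 − 114.2541 = 23.623.
The triangle = ½ × 20.1906 × 23.623 = 238.48.

238.48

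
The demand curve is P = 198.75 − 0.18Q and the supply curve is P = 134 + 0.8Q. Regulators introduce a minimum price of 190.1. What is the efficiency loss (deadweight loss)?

159.04

Competitive equilibrium: 198.75 − 0.18Q = 134 + 0.8Q → Q* = 66.0714, P* = 186.8571.
At the floor P = 190.1, quantity demanded = (198.75 − 190.1)/0.18 = 48.0556.
Sellers' marginal cost at Q' = 48.0556: 134 + 0.8·48.0556 = 172.4445.
ΔQ = 66.0714 − 48.0556 = 18.0158; wedge = 190.1 − 172.4445 = 17.6555.
Welfare loss = ½ × 18.0158 × 17.6555 = 159.04.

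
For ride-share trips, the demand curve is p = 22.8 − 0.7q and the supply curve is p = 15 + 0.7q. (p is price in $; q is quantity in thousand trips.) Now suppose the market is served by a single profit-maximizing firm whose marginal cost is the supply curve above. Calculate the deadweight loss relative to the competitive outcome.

$2.41 thousand

Competitive equilibrium: 22.8 − 0.7q = 15 + 0.7q → q* = 5.5714, p* = 18.9.
Marginal revenue: MR = 22.8 − 1.4q. Set MR = MC: 22.8 − 1.4q = 15 + 0.7q → q_m = 3.7143.
Price p_m = 22.8 − 0.7·3.7143 = 20.2; MC(q_m) = 15 + 0.7·3.7143 = 17.6.
Competitive q* = 5.5714, so Δq = 1.8571; wedge = 20.2 − 17.6 = 2.6.
Deadweight loss = ½ × 1.8571 × 2.6 = $2.41 thousand.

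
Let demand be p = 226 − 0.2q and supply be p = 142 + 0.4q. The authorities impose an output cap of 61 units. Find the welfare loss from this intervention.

Competitive equilibrium: 226 − 0.2q = 142 + 0.4q → q* = 140, p* = 198.
At q = 61: demand price = 226 − 0.2·61 = 213.8; supply price = 142 + 0.4·61 = 166.4.
Δq = 140 − 61 = 79; wedge = 213.8 − 166.4 = 47.4.
DWL = ½ × 79 × 47.4 = 1872.30.

1872.30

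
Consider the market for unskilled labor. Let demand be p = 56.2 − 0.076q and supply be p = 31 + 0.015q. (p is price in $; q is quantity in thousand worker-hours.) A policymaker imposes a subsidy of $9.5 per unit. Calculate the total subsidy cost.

Competitive equilibrium: 56.2 − 0.076q = 31 + 0.015q → q* = 276.9231, p* = 35.1538.
The subsidy lowers effective supply by 9.5: p = 21.5 + 0.015q.
New quantity: 56.2 − 0.076q = 21.5 + 0.015q → q' = 381.3187.
Total subsidy cost = 9.5 × 381.3187 = $3622.53 thousand.

$3622.53 thousand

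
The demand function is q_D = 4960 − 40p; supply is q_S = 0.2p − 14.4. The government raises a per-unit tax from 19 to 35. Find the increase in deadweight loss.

85.97

In inverse form: demand p = 124 − 0.025q, supply p = 72 + 5q.
Competitive equilibrium: 124 − 0.025q = 72 + 5q → q* = 10.3483, p* = 123.7413.
For a per-unit tax t: Δq = t/5.025, so DWL = ½·t·(t/5.025) = t²/10.05.
At t = 19: DWL = 35.92. At t = 35: DWL = 121.891.
Increase = 121.891 − 35.92 = 85.97.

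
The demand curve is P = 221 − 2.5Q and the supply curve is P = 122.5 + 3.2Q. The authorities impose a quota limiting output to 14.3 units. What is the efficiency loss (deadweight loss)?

25.32

Competitive equilibrium: 221 − 2.5Q = 122.5 + 3.2Q → Q* = 17.2807, P* = 177.7982.
At Q = 14.3: demand price = 221 − 2.5·14.3 = 185.25; supply price = 122.5 + 3.2·14.3 = 168.26.
ΔQ = 17.2807 − 14.3 = 2.9807; wedge = 185.25 − 168.26 = 16.99.
DWL = ½ × 2.9807 × 16.99 = 25.32.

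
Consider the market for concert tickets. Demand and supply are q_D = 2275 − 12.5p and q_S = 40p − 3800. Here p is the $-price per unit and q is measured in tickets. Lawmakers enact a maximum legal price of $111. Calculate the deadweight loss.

$1866.86

In inverse form: demand p = 182 − 0.08q, supply p = 95 + 0.025q.
Competitive equilibrium: 182 − 0.08q = 95 + 0.025q → q* = 828.5714, p* = 115.7143.
At the ceiling p = 111, quantity supplied = (111 − 95)/0.025 = 640.
Willingness to pay at q' = 640: 182 − 0.08·640 = 130.8.
Δq = 828.5714 − 640 = 188.5714; wedge = 130.8 − 111 = 19.8.
Deadweight loss = ½ × 188.5714 × 19.8 = $1866.86.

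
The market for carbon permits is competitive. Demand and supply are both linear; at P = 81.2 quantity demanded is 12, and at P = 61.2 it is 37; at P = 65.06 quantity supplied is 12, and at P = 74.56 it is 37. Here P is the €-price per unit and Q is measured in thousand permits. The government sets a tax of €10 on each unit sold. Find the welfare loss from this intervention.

€42.37 thousand

Demand slope = (61.2 − 81.2)/(37 − 12) = −0.8, so P = 90.8 − 0.8Q.
Supply slope = (74.56 − 65.06)/(37 − 12) = 0.38, so P = 60.5 + 0.38Q.
Competitive equilibrium: 90.8 − 0.8Q = 60.5 + 0.38Q → Q* = 25.678, P* = 70.2576.
With the tax, the buyer price exceeds the seller price by 10: (90.8 − 0.8Q) − (60.5 + 0.38Q) = 10 → Q' = 17.2034.
ΔQ = 25.678 − 17.2034 = 8.4746; the wedge equals the tax, 10.
The triangle = ½ × 8.4746 × 10 = €42.37 thousand.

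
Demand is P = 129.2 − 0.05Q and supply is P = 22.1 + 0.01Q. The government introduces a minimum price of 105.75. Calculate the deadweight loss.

51955.68

Competitive equilibrium: 129.2 − 0.05Q = 22.1 + 0.01Q → Q* = 1785, P* = 39.95.
At the floor P = 105.75, quantity demanded = (129.2 − 105.75)/0.05 = 469.
Sellers' marginal cost at Q' = 469: 22.1 + 0.01·469 = 26.79.
ΔQ = 1785 − 469 = 1316; wedge = 105.75 − 26.79 = 78.96.
Deadweight loss = ½ × 1316 × 78.96 = 51955.68.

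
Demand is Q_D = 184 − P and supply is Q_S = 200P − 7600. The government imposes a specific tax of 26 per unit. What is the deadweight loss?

336.32

In inverse form: demand P = 184 − Q, supply P = 38 + 0.005Q.
Competitive equilibrium: 184 − Q = 38 + 0.005Q → Q* = 145.2736, P* = 38.7264.
With the tax, the buyer price exceeds the seller price by 26: (184 − Q) − (38 + 0.005Q) = 26 → Q' = 119.403.
ΔQ = 145.2736 − 119.403 = 25.8706; the wedge equals the tax, 26.
The triangle = ½ × 25.8706 × 26 = 336.32.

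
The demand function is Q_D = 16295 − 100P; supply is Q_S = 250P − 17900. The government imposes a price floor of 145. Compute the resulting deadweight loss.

156610.30

In inverse form: demand P = 162.95 − 0.01Q, supply P = 71.6 + 0.004Q.
Competitive equilibrium: 162.95 − 0.01Q = 71.6 + 0.004Q → Q* = 6525, P* = 97.7.
At the floor P = 145, quantity demanded = (162.95 − 145)/0.01 = 1795.
Sellers' marginal cost at Q' = 1795: 71.6 + 0.004·1795 = 78.78.
ΔQ = 6525 − 1795 = 4730; wedge = 145 − 78.78 = 66.22.
Welfare loss = ½ × 4730 × 66.22 = 156610.30.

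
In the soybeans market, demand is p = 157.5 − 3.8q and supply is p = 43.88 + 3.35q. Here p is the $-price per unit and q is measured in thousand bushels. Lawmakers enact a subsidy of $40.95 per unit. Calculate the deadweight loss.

Competitive equilibrium: 157.5 − 3.8q = 43.88 + 3.35q → q* = 15.8909, p* = 97.1145.
The subsidy lowers effective supply by 40.95: p = 2.93 + 3.35q.
New quantity: 157.5 − 3.8q = 2.93 + 3.35q → q' = 21.6182.
Overproduction Δq = 21.6182 − 15.8909 = 5.7273; wedge = subsidy = 40.95.
DWL = ½ × 5.7273 × 40.95 = $117.27 thousand.

$117.27 thousand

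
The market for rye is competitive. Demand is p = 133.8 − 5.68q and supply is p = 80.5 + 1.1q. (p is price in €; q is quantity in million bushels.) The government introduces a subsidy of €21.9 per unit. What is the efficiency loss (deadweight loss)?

Competitive equilibrium: 133.8 − 5.68q = 80.5 + 1.1q → q* = 7.8614, p* = 89.1475.
The subsidy lowers effective supply by 21.9: p = 58.6 + 1.1q.
New quantity: 133.8 − 5.68q = 58.6 + 1.1q → q' = 11.0914.
Overproduction Δq = 11.0914 − 7.8614 = 3.23; wedge = subsidy = 21.9.
The triangle = ½ × 3.23 × 21.9 = €35.37 million.

€35.37 million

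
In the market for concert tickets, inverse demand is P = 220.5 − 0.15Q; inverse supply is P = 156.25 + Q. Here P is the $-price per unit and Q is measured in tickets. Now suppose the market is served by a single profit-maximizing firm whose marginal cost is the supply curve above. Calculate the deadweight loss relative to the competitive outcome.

Competitive equilibrium: 220.5 − 0.15Q = 156.25 + Q → Q* = 55.8696, P* = 212.1196.
Marginal revenue: MR = 220.5 − 0.3Q. Set MR = MC: 220.5 − 0.3Q = 156.25 + Q → Q_m = 49.4231.
Price P_m = 220.5 − 0.15·49.4231 = 213.0865; MC(Q_m) = 156.25 + 1·49.4231 = 205.6731.
Competitive Q* = 55.8696, so ΔQ = 6.4465; wedge = 213.0865 − 205.6731 = 7.4134.
Welfare loss = ½ × 6.4465 × 7.4134 = $23.90.

$23.90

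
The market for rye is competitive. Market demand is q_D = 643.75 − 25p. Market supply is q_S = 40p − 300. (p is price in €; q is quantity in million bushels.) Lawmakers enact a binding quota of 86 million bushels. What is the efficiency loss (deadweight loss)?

In inverse form: demand p = 25.75 − 0.04q, supply p = 7.5 + 0.025q.
Competitive equilibrium: 25.75 − 0.04q = 7.5 + 0.025q → q* = 280.7692, p* = 14.5192.
At q = 86: demand price = 25.75 − 0.04·86 = 22.31; supply price = 7.5 + 0.025·86 = 9.65.
Δq = 280.7692 − 86 = 194.7692; wedge = 22.31 − 9.65 = 12.66.
Welfare loss = ½ × 194.7692 × 12.66 = €1232.89 million.

€1232.89 million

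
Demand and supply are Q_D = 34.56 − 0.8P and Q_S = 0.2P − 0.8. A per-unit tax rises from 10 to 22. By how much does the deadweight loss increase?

In inverse form: demand P = 43.2 − 1.25Q, supply P = 4 + 5Q.
Competitive equilibrium: 43.2 − 1.25Q = 4 + 5Q → Q* = 6.272, P* = 35.36.
For a per-unit tax t: ΔQ = t/6.25, so DWL = ½·t·(t/6.25) = t²/12.5.
At t = 10: DWL = 8. At t = 22: DWL = 38.72.
Increase = 38.72 − 8 = 30.72.

30.72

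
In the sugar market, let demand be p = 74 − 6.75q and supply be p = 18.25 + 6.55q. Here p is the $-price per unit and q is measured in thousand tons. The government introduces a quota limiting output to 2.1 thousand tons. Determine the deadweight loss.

$29.10 thousand

Competitive equilibrium: 74 − 6.75q = 18.25 + 6.55q → q* = 4.1917, p* = 45.7058.
At q = 2.1: demand price = 74 − 6.75·2.1 = 59.825; supply price = 18.25 + 6.55·2.1 = 32.005.
Δq = 4.1917 − 2.1 = 2.0917; wedge = 59.825 − 32.005 = 27.82.
Welfare loss = ½ × 2.0917 × 27.82 = $29.10 thousand.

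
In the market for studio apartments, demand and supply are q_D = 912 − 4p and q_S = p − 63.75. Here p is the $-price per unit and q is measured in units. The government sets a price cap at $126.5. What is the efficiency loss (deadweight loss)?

In inverse form: demand p = 228 − 0.25q, supply p = 63.75 + q.
Competitive equilibrium: 228 − 0.25q = 63.75 + q → q* = 131.4, p* = 195.15.
At the ceiling p = 126.5, quantity supplied = (126.5 − 63.75)/1 = 62.75.
Willingness to pay at q' = 62.75: 228 − 0.25·62.75 = 212.3125.
Δq = 131.4 − 62.75 = 68.65; wedge = 212.3125 − 126.5 = 85.8125.
The triangle = ½ × 68.65 × 85.8125 = $2945.51.

$2945.51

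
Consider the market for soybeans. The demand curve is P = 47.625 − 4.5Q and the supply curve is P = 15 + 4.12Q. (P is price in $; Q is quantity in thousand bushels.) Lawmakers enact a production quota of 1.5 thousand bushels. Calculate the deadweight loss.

$22.50 thousand

Competitive equilibrium: 47.625 − 4.5Q = 15 + 4.12Q → Q* = 3.7848, P* = 30.5934.
At Q = 1.5: demand price = 47.625 − 4.5·1.5 = 40.875; supply price = 15 + 4.12·1.5 = 21.18.
ΔQ = 3.7848 − 1.5 = 2.2848; wedge = 40.875 − 21.18 = 19.695.
Welfare loss = ½ × 2.2848 × 19.695 = $22.50 thousand.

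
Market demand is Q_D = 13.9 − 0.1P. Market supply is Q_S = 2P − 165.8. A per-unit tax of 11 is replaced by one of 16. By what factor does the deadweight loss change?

2.116

In inverse form: demand P = 139 − 10Q, supply P = 82.9 + 0.5Q.
Competitive equilibrium: 139 − 10Q = 82.9 + 0.5Q → Q* = 5.3429, P* = 85.5714.
For a per-unit tax t: ΔQ = t/10.5, so DWL = ½·t·(t/10.5) = t²/21.
At t = 11: DWL = 5.762. At t = 16: DWL = 12.190.
Ratio = (16/11)² = 2.116.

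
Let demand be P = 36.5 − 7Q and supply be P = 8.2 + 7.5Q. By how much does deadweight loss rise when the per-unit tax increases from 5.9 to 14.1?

5.66

Competitive equilibrium: 36.5 − 7Q = 8.2 + 7.5Q → Q* = 1.9517, P* = 22.8379.
For a per-unit tax t: ΔQ = t/14.5, so DWL = ½·t·(t/14.5) = t²/29.
At t = 5.9: DWL = 1.2. At t = 14.1: DWL = 6.856.
Increase = 6.856 − 1.2 = 5.66.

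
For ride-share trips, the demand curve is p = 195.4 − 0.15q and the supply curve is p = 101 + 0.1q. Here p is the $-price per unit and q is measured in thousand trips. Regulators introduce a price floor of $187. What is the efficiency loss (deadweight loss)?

$12928.32 thousand

Competitive equilibrium: 195.4 − 0.15q = 101 + 0.1q → q* = 377.6, p* = 138.76.
At the floor p = 187, quantity demanded = (195.4 − 187)/0.15 = 56.
Sellers' marginal cost at q' = 56: 101 + 0.1·56 = 106.6.
Δq = 377.6 − 56 = 321.6; wedge = 187 − 106.6 = 80.4.
DWL = ½ × 321.6 × 80.4 = $12928.32 thousand.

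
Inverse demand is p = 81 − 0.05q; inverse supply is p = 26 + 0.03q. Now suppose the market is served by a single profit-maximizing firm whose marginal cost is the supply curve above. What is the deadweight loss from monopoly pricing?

Competitive equilibrium: 81 − 0.05q = 26 + 0.03q → q* = 687.5, p* = 46.625.
Marginal revenue: MR = 81 − 0.1q. Set MR = MC: 81 − 0.1q = 26 + 0.03q → q_m = 423.07692.
Price p_m = 81 − 0.05·423.07692 = 59.84615; MC(q_m) = 26 + 0.03·423.07692 = 38.69231.
Competitive q* = 687.5, so Δq = 264.42308; wedge = 59.84615 − 38.69231 = 21.15384.
DWL = ½ × 264.42308 × 21.15384 = 2796.78.

2796.78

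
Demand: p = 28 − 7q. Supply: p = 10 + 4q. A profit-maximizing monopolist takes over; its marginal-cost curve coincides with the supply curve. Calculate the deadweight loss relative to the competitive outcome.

2.23

Competitive equilibrium: 28 − 7q = 10 + 4q → q* = 1.6364, p* = 16.5455.
Marginal revenue: MR = 28 − 14q. Set MR = MC: 28 − 14q = 10 + 4q → q_m = 1.
Price p_m = 28 − 7·1 = 21; MC(q_m) = 10 + 4·1 = 14.
Competitive q* = 1.6364, so Δq = 0.6364; wedge = 21 − 14 = 7.
Deadweight loss = ½ × 0.6364 × 7 = 2.23.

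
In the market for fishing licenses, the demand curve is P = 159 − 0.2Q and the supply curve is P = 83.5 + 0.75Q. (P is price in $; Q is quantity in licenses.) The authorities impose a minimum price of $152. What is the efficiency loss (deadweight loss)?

$939.51

Competitive equilibrium: 159 − 0.2Q = 83.5 + 0.75Q → Q* = 79.4737, P* = 143.1053.
At the floor P = 152, quantity demanded = (159 − 152)/0.2 = 35.
Sellers' marginal cost at Q' = 35: 83.5 + 0.75·35 = 109.75.
ΔQ = 79.4737 − 35 = 44.4737; wedge = 152 − 109.75 = 42.25.
The triangle = ½ × 44.4737 × 42.25 = $939.51.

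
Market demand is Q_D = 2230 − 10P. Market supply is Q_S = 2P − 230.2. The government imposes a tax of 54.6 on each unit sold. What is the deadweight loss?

In inverse form: demand P = 223 − 0.1Q, supply P = 115.1 + 0.5Q.
Competitive equilibrium: 223 − 0.1Q = 115.1 + 0.5Q → Q* = 179.8333, P* = 205.0167.
With the tax, the buyer price exceeds the seller price by 54.6: (223 − 0.1Q) − (115.1 + 0.5Q) = 54.6 → Q' = 88.8333.
ΔQ = 179.8333 − 88.8333 = 91; the wedge equals the tax, 54.6.
The triangle = ½ × 91 × 54.6 = 2484.30.

2484.30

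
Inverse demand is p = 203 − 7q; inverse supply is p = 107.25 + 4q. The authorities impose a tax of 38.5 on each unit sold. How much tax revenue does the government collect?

200.375

Competitive equilibrium: 203 − 7q = 107.25 + 4q → q* = 8.70455, p* = 142.06818.
With the tax, the buyer price exceeds the seller price by 38.5: (203 − 7q) − (107.25 + 4q) = 38.5 → q' = 5.20455.
Tax revenue = 38.5 × 5.20455 = 200.375.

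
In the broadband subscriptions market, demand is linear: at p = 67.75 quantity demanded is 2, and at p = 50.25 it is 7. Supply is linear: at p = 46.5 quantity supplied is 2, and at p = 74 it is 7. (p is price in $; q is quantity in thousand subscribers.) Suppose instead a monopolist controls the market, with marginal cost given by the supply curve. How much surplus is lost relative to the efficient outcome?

$6.71 thousand

Demand slope = (50.25 − 67.75)/(7 − 2) = −3.5, so p = 74.75 − 3.5q.
Supply slope = (74 − 46.5)/(7 − 2) = 5.5, so p = 35.5 + 5.5q.
Competitive equilibrium: 74.75 − 3.5q = 35.5 + 5.5q → q* = 4.3611, p* = 59.4861.
Marginal revenue: MR = 74.75 − 7q. Set MR = MC: 74.75 − 7q = 35.5 + 5.5q → q_m = 3.14.
Price p_m = 74.75 − 3.5·3.14 = 63.76; MC(q_m) = 35.5 + 5.5·3.14 = 52.77.
Competitive q* = 4.3611, so Δq = 1.2211; wedge = 63.76 − 52.77 = 10.99.
DWL = ½ × 1.2211 × 10.99 = $6.71 thousand.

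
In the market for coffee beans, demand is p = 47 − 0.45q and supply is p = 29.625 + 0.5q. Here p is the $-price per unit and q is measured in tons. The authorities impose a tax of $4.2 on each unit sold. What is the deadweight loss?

$9.28

Competitive equilibrium: 47 − 0.45q = 29.625 + 0.5q → q* = 18.2895, p* = 38.7697.
With the tax, the buyer price exceeds the seller price by 4.2: (47 − 0.45q) − (29.625 + 0.5q) = 4.2 → q' = 13.8684.
Δq = 18.2895 − 13.8684 = 4.4211; the wedge equals the tax, 4.2.
Deadweight loss = ½ × 4.4211 × 4.2 = $9.28.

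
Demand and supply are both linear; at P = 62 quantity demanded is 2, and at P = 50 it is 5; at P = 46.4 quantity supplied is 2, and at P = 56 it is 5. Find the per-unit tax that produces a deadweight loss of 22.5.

Demand slope = (50 − 62)/(5 − 2) = −4, so P = 70 − 4Q.
Supply slope = (56 − 46.4)/(5 − 2) = 3.2, so P = 40 + 3.2Q.
Competitive equilibrium: 70 − 4Q = 40 + 3.2Q → Q* = 4.1667, P* = 53.3333.
A tax t gives ΔQ = t/7.2 and wedge t, so DWL = t²/14.4.
t²/14.4 = 22.5 → t² = 324 → t = 18.

18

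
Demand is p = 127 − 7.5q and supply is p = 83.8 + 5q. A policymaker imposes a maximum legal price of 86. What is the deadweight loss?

56.85

Competitive equilibrium: 127 − 7.5q = 83.8 + 5q → q* = 3.456, p* = 101.08.
At the ceiling p = 86, quantity supplied = (86 − 83.8)/5 = 0.44.
Willingness to pay at q' = 0.44: 127 − 7.5·0.44 = 123.7.
Δq = 3.456 − 0.44 = 3.016; wedge = 123.7 − 86 = 37.7.
The triangle = ½ × 3.016 × 37.7 = 56.85.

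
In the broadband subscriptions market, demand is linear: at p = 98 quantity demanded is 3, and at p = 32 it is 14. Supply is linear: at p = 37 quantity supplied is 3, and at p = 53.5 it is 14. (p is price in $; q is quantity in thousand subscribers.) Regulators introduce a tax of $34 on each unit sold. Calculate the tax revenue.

$224.40 thousand

Demand slope = (32 − 98)/(14 − 3) = −6, so p = 116 − 6q.
Supply slope = (53.5 − 37)/(14 − 3) = 1.5, so p = 32.5 + 1.5q.
Competitive equilibrium: 116 − 6q = 32.5 + 1.5q → q* = 11.1333, p* = 49.2.
With the tax, the buyer price exceeds the seller price by 34: (116 − 6q) − (32.5 + 1.5q) = 34 → q' = 6.6.
Tax revenue = 34 × 6.6 = $224.40 thousand.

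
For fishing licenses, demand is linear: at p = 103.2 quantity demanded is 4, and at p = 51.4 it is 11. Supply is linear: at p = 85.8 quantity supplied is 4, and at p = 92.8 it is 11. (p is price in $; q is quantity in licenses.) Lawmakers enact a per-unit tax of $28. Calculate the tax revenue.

Demand slope = (51.4 − 103.2)/(11 − 4) = −7.4, so p = 132.8 − 7.4q.
Supply slope = (92.8 − 85.8)/(11 − 4) = 1, so p = 81.8 + q.
Competitive equilibrium: 132.8 − 7.4q = 81.8 + q → q* = 6.0714, p* = 87.8714.
With the tax, the buyer price exceeds the seller price by 28: (132.8 − 7.4q) − (81.8 + q) = 28 → q' = 2.7381.
Tax revenue = 28 × 2.7381 = $76.67.

$76.67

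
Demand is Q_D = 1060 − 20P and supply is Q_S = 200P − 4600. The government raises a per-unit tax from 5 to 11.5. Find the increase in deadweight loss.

975

In inverse form: demand P = 53 − 0.05Q, supply P = 23 + 0.005Q.
Competitive equilibrium: 53 − 0.05Q = 23 + 0.005Q → Q* = 545.4545, P* = 25.7273.
For a per-unit tax t: ΔQ = t/0.055, so DWL = ½·t·(t/0.055) = t²/0.11.
At t = 5: DWL = 227.273. At t = 11.5: DWL = 1202.273.
Increase = 1202.273 − 227.273 = 975.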